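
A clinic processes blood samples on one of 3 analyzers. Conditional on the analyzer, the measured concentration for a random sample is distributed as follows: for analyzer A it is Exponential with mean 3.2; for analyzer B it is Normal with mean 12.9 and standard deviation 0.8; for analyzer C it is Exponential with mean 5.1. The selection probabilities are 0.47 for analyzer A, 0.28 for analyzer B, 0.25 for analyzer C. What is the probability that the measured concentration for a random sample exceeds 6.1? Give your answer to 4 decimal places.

Conditional on each analyzer, P(X > 6.1): A: 0.148637; B: 1; C: 0.302378.
By total probability, P(X > 6.1) = 0.47·0.148637 + 0.28·1 + 0.25·0.302378 = 0.425454.

0.4255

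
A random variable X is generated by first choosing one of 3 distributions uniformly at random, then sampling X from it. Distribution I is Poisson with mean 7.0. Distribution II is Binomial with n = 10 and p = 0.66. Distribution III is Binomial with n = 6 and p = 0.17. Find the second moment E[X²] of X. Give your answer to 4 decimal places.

For each component E[X²] = Var + (mean)², giving I: 56; II: 45.804; III: 1.887.
Overall E[X²] = 0.333333·56 + 0.333333·45.804 + 0.333333·1.887 = 34.5637.

34.5637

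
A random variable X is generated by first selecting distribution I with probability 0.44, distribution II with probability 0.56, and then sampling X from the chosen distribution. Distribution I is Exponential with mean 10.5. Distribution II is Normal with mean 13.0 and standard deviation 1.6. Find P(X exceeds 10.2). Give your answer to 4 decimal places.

Conditional on each component, P(X > 10.2): I: 0.378542; II: 0.959941.
By total probability, P(X > 10.2) = 0.44·0.378542 + 0.56·0.959941 = 0.704125.

0.7041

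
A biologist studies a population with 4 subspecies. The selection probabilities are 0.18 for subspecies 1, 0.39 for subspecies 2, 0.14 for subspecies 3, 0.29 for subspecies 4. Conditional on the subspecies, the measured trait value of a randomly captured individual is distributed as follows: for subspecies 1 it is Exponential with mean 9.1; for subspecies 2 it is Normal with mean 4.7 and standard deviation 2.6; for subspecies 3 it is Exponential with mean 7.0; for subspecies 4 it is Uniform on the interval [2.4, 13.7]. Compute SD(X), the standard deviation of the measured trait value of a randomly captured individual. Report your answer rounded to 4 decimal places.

5.5334

Per component, 1: μ=9.1, E[X²]=165.62; 2: μ=4.7, E[X²]=28.85; 3: μ=7, E[X²]=98; 4: μ=8.05, E[X²]=75.4433.
E[X] = 0.18·9.1 + 0.39·4.7 + 0.14·7 + 0.29·8.05 = 6.7855.
E[X²] = 0.18·165.62 + 0.39·28.85 + 0.14·98 + 0.29·75.4433 = 76.6617.
Var(X) = E[X²] − (E[X])² = 76.6617 − 46.043 = 30.6187.
SD(X) = √30.6187 = 5.53341.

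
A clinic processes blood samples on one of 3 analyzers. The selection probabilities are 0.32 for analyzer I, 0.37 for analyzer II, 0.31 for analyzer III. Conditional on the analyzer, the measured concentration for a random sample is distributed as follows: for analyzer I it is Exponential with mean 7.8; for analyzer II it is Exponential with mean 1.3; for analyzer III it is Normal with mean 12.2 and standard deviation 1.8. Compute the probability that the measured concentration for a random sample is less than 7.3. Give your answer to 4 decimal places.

Conditional on each analyzer, P(X < 7.3): I: 0.607766; II: 0.996359; III: 0.00324223.
By total probability, P(X < 7.3) = 0.32·0.607766 + 0.37·0.996359 + 0.31·0.00324223 = 0.564143.

0.5641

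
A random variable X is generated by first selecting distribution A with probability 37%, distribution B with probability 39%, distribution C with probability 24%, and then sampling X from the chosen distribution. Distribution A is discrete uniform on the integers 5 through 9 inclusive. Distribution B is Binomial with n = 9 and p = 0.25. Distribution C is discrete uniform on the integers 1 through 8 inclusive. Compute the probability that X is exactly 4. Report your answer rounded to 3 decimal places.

0.076

Conditional on each component, P(X = 4): A: 0; B: 0.116798; C: 0.125.
By total probability, P(X = 4) = 0.37·0 + 0.39·0.116798 + 0.24·0.125 = 0.0755514.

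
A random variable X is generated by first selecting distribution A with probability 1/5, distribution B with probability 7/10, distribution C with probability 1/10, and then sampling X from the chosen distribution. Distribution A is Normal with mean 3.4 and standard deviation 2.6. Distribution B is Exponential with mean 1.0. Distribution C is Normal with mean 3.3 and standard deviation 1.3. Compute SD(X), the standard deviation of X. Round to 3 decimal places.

Per component, A: μ=3.4, E[X²]=18.32; B: μ=1, E[X²]=2; C: μ=3.3, E[X²]=12.58.
E[X] = 0.2·3.4 + 0.7·1 + 0.1·3.3 = 1.71.
E[X²] = 0.2·18.32 + 0.7·2 + 0.1·12.58 = 6.322.
Var(X) = E[X²] − (E[X])² = 6.322 − 2.9241 = 3.3979.
SD(X) = √3.3979 = 1.84334.

1.843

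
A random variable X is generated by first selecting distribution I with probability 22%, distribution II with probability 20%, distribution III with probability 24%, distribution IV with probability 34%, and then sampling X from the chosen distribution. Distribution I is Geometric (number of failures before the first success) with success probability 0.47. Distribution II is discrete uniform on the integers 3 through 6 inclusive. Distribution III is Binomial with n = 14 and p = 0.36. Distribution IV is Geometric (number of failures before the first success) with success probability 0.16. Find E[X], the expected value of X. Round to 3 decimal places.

Component means — I: 1.12766; II: 4.5; III: 5.04; IV: 5.25.
E[X] = 0.22·1.12766 + 0.2·4.5 + 0.24·5.04 + 0.34·5.25 = 4.14269.

4.143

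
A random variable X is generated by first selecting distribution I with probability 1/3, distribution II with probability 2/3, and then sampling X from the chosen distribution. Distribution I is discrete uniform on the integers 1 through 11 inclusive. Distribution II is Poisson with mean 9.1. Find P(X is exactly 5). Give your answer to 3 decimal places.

0.069

Conditional on each component, P(X = 5): I: 0.0909091; II: 0.0580692.
By total probability, P(X = 5) = 0.333333·0.0909091 + 0.666667·0.0580692 = 0.0690158.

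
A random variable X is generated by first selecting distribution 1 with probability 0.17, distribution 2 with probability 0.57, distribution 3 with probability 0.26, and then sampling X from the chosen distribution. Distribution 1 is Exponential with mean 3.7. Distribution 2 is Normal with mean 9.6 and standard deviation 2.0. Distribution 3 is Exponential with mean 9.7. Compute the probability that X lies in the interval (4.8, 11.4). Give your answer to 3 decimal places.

Conditional on each component, P(4.8 < X < 11.4): 1: 0.22736; 2: 0.807742; 3: 0.300926.
By total probability, P(4.8 < X < 11.4) = 0.17·0.22736 + 0.57·0.807742 + 0.26·0.300926 = 0.577305.

0.577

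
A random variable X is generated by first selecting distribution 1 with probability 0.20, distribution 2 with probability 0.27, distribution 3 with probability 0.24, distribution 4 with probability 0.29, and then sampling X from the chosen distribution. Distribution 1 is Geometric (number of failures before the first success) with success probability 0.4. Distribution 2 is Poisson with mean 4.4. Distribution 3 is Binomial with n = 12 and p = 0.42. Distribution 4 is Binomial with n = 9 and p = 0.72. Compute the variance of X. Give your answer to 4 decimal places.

Per component, 1: μ=1.5, E[X²]=6; 2: μ=4.4, E[X²]=23.76; 3: μ=5.04, E[X²]=28.3248; 4: μ=6.48, E[X²]=43.8048.
E[X] = 0.2·1.5 + 0.27·4.4 + 0.24·5.04 + 0.29·6.48 = 4.5768.
E[X²] = 0.2·6 + 0.27·23.76 + 0.24·28.3248 + 0.29·43.8048 = 27.1165.
Var(X) = E[X²] − (E[X])² = 27.1165 − 20.9471 = 6.16945.

6.1694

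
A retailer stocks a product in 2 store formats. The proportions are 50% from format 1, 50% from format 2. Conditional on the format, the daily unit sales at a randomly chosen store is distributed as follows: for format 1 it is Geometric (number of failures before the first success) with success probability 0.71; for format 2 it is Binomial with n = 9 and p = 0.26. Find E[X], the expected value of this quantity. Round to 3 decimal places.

1.374

Component means — 1: 0.408451; 2: 2.34.
E[X] = 0.5·0.408451 + 0.5·2.34 = 1.37423.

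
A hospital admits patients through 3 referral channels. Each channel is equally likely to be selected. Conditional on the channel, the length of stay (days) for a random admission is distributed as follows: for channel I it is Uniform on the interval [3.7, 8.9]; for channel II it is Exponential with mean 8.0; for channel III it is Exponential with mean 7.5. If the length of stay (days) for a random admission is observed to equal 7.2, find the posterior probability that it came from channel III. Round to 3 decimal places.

0.174

Likelihoods f(7.2 | ·): I: 0.192308; II: 0.0508212; III: 0.0510524.
Posterior ∝ prior × likelihood. Numerator for III: 0.333333·0.0510524 = 0.0170175.
Normalizing constant: 0.333333·0.192308 + 0.333333·0.0508212 + 0.333333·0.0510524 = 0.0980604.
P(III | observation) = 0.0170175 / 0.0980604 = 0.173541.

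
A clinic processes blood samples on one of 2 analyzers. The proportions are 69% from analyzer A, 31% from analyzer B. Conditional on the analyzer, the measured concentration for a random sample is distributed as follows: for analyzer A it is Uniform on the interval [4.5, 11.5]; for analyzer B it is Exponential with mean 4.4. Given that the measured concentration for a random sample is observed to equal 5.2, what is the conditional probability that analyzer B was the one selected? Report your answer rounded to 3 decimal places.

Likelihoods f(5.2 | ·): A: 0.142857; B: 0.0697092.
Posterior ∝ prior × likelihood. Numerator for B: 0.31·0.0697092 = 0.0216099.
Normalizing constant: 0.69·0.142857 + 0.31·0.0697092 = 0.120181.
P(B | observation) = 0.0216099 / 0.120181 = 0.179811.

0.180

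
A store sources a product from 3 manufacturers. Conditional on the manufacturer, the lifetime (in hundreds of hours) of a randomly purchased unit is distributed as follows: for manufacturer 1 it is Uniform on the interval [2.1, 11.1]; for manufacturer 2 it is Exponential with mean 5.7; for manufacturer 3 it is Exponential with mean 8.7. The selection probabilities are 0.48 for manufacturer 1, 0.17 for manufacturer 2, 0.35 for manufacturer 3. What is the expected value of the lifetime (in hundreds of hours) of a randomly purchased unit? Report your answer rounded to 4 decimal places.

7.1820

Component means — 1: 6.6; 2: 5.7; 3: 8.7.
E[X] = 0.48·6.6 + 0.17·5.7 + 0.35·8.7 = 7.182.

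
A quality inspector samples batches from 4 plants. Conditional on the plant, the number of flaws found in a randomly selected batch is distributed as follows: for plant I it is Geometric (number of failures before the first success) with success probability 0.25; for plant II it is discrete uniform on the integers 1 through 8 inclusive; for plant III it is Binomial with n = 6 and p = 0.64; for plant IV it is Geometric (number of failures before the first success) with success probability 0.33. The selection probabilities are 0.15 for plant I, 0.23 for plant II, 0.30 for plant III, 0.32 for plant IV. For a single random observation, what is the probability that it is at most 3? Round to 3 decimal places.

Conditional on each plant, P(X ≤ 3): I: 0.683594; II: 0.375; III: 0.373203; IV: 0.798489.
By total probability, P(X ≤ 3) = 0.15·0.683594 + 0.23·0.375 + 0.3·0.373203 + 0.32·0.798489 = 0.556266.

0.556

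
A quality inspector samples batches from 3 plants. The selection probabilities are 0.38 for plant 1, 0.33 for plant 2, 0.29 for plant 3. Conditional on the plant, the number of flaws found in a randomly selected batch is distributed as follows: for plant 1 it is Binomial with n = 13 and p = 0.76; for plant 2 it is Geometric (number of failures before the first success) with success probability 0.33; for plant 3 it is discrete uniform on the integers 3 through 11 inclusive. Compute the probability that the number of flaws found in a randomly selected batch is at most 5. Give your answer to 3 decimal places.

Conditional on each plant, P(X ≤ 5): 1: 0.004309; 2: 0.909542; 3: 0.333333.
By total probability, P(X ≤ 5) = 0.38·0.004309 + 0.33·0.909542 + 0.29·0.333333 = 0.398453.

0.398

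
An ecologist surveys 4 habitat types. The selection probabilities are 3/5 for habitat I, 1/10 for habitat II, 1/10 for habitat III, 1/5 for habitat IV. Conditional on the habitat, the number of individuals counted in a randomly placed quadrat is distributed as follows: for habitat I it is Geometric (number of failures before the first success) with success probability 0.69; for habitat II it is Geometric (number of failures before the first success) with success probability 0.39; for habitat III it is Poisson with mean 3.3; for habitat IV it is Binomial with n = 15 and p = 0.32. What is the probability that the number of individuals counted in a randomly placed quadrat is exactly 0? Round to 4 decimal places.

0.4573

Conditional on each habitat, P(X = 0): I: 0.69; II: 0.39; III: 0.0368832; IV: 0.0030735.
By total probability, P(X = 0) = 0.6·0.69 + 0.1·0.39 + 0.1·0.0368832 + 0.2·0.0030735 = 0.457303.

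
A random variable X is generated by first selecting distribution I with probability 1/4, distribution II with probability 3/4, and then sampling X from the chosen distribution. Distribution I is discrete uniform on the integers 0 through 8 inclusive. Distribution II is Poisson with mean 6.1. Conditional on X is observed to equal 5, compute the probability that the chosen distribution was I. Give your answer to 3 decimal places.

0.190

Likelihoods P(X=5 | ·): I: 0.111111; II: 0.15786.
Posterior ∝ prior × likelihood. Numerator for I: 0.25·0.111111 = 0.0277778.
Normalizing constant: 0.25·0.111111 + 0.75·0.15786 = 0.146173.
P(I | observation) = 0.0277778 / 0.146173 = 0.190034.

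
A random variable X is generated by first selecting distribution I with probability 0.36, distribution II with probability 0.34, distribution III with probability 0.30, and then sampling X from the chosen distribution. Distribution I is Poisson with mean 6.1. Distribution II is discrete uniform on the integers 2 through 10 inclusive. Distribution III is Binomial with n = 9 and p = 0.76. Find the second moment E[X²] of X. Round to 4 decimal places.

For each component E[X²] = Var + (mean)², giving I: 43.31; II: 42.6667; III: 48.4272.
Overall E[X²] = 0.36·43.31 + 0.34·42.6667 + 0.3·48.4272 = 44.6264.

44.6264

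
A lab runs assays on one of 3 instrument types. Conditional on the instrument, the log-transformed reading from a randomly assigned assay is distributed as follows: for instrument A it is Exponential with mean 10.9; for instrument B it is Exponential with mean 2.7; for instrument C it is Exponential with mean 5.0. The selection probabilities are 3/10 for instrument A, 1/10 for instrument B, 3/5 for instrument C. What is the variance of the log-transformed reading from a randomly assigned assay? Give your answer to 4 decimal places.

59.9724

Per component, A: μ=10.9, E[X²]=237.62; B: μ=2.7, E[X²]=14.58; C: μ=5, E[X²]=50.
E[X] = 0.3·10.9 + 0.1·2.7 + 0.6·5 = 6.54.
E[X²] = 0.3·237.62 + 0.1·14.58 + 0.6·50 = 102.744.
Var(X) = E[X²] − (E[X])² = 102.744 − 42.7716 = 59.9724.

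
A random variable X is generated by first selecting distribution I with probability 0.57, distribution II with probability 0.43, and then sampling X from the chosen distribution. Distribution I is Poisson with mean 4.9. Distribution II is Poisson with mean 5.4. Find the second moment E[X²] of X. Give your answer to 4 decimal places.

31.3395

For each component E[X²] = Var + (mean)², giving I: 28.91; II: 34.56.
Overall E[X²] = 0.57·28.91 + 0.43·34.56 = 31.3395.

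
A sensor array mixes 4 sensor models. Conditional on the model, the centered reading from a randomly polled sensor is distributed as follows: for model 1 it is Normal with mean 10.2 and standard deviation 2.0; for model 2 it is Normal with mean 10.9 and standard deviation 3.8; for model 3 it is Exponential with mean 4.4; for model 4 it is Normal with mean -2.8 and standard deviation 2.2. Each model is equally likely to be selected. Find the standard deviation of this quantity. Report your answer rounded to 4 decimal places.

Per component, 1: μ=10.2, E[X²]=108.04; 2: μ=10.9, E[X²]=133.25; 3: μ=4.4, E[X²]=38.72; 4: μ=-2.8, E[X²]=12.68.
E[X] = 0.25·10.2 + 0.25·10.9 + 0.25·4.4 + 0.25·-2.8 = 5.675.
E[X²] = 0.25·108.04 + 0.25·133.25 + 0.25·38.72 + 0.25·12.68 = 73.1725.
Var(X) = E[X²] − (E[X])² = 73.1725 − 32.2056 = 40.9669.
SD(X) = √40.9669 = 6.40054.

6.4005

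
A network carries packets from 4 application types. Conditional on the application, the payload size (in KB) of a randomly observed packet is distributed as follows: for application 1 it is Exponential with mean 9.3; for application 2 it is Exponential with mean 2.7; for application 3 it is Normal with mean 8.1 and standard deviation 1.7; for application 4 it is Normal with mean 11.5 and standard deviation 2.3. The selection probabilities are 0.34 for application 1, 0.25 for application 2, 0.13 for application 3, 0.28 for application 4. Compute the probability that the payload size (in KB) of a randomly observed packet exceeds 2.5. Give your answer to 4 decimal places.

Conditional on each application, P(X > 2.5): 1: 0.764283; 2: 0.396164; 3: 0.999506; 4: 0.999954.
By total probability, P(X > 2.5) = 0.34·0.764283 + 0.25·0.396164 + 0.13·0.999506 + 0.28·0.999954 = 0.76882.

0.7688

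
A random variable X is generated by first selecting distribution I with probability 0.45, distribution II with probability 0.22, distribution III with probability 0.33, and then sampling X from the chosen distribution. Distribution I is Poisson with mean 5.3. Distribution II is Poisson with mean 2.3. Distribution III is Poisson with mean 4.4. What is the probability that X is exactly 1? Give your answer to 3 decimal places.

Conditional on each component, P(X = 1): I: 0.0264554; II: 0.230595; III: 0.0540203.
By total probability, P(X = 1) = 0.45·0.0264554 + 0.22·0.230595 + 0.33·0.0540203 = 0.0804626.

0.080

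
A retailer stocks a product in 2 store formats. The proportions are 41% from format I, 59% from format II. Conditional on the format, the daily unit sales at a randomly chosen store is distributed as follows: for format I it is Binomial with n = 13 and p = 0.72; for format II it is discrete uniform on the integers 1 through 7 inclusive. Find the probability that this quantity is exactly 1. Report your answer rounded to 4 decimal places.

0.0843

Conditional on each format, P(X = 1): I: 2.17356e-06; II: 0.142857.
By total probability, P(X = 1) = 0.41·2.17356e-06 + 0.59·0.142857 = 0.0842866.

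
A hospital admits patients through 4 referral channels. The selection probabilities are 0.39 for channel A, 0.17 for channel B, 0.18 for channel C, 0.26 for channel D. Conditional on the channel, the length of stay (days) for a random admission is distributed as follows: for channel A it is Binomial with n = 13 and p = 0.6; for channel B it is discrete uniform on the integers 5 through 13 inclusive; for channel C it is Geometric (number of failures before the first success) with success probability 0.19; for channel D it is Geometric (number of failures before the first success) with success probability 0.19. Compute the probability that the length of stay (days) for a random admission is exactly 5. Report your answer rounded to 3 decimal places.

0.074

Conditional on each channel, P(X = 5): A: 0.0655865; B: 0.111111; C: 0.0662489; D: 0.0662489.
By total probability, P(X = 5) = 0.39·0.0655865 + 0.17·0.111111 + 0.18·0.0662489 + 0.26·0.0662489 = 0.0736172.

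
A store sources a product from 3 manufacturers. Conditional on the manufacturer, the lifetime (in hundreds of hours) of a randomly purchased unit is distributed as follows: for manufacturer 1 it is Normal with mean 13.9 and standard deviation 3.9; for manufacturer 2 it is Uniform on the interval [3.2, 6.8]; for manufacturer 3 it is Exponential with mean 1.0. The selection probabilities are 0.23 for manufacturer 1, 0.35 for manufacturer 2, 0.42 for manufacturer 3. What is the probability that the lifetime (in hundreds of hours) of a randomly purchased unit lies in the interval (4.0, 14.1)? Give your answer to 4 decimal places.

0.3983

Conditional on each manufacturer, P(4.0 < X < 14.1): 1: 0.514883; 2: 0.777778; 3: 0.0183149.
By total probability, P(4.0 < X < 14.1) = 0.23·0.514883 + 0.35·0.777778 + 0.42·0.0183149 = 0.398337.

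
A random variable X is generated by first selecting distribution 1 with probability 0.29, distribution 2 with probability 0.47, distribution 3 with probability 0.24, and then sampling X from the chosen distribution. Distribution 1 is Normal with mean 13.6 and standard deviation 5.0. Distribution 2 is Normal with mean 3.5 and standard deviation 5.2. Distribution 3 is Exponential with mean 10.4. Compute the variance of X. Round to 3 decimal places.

Per component, 1: μ=13.6, E[X²]=209.96; 2: μ=3.5, E[X²]=39.29; 3: μ=10.4, E[X²]=216.32.
E[X] = 0.29·13.6 + 0.47·3.5 + 0.24·10.4 = 8.085.
E[X²] = 0.29·209.96 + 0.47·39.29 + 0.24·216.32 = 131.272.
Var(X) = E[X²] − (E[X])² = 131.272 − 65.3672 = 65.9043.

65.904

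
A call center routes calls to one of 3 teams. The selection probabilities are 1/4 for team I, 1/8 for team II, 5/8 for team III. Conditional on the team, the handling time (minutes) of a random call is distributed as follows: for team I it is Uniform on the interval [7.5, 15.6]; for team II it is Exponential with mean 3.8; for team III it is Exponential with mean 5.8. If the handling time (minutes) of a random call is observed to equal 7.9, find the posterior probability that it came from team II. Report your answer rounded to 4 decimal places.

0.0657

Likelihoods f(7.9 | ·): I: 0.123457; II: 0.032911; III: 0.0441604.
Posterior ∝ prior × likelihood. Numerator for II: 0.125·0.032911 = 0.00411387.
Normalizing constant: 0.25·0.123457 + 0.125·0.032911 + 0.625·0.0441604 = 0.0625783.
P(II | observation) = 0.00411387 / 0.0625783 = 0.0657396.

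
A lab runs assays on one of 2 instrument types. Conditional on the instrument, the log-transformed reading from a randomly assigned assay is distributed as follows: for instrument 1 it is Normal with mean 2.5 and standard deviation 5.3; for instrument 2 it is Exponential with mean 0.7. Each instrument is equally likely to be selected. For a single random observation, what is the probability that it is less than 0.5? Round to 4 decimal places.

0.4317

Conditional on each instrument, P(X < 0.5): 1: 0.352954; 2: 0.510458.
By total probability, P(X < 0.5) = 0.5·0.352954 + 0.5·0.510458 = 0.431706.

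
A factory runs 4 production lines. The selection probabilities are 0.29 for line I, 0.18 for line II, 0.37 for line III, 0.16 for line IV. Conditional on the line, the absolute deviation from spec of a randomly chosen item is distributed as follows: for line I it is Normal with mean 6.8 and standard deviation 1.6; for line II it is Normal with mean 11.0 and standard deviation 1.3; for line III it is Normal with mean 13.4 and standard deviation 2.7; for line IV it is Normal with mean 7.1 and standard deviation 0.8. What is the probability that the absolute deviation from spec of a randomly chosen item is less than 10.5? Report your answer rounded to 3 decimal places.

0.562

Conditional on each line, P(X < 10.5): I: 0.989625; II: 0.350261; III: 0.141395; IV: 0.999989.
By total probability, P(X < 10.5) = 0.29·0.989625 + 0.18·0.350261 + 0.37·0.141395 + 0.16·0.999989 = 0.562353.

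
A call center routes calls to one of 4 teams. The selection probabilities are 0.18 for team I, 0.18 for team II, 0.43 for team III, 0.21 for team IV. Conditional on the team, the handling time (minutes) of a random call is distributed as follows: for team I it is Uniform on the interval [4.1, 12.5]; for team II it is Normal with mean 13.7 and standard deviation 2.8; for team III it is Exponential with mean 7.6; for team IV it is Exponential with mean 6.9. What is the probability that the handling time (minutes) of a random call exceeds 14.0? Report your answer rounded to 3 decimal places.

0.178

Conditional on each team, P(X > 14.0): I: 0; II: 0.457338; III: 0.158483; IV: 0.131469.
By total probability, P(X > 14.0) = 0.18·0 + 0.18·0.457338 + 0.43·0.158483 + 0.21·0.131469 = 0.178077.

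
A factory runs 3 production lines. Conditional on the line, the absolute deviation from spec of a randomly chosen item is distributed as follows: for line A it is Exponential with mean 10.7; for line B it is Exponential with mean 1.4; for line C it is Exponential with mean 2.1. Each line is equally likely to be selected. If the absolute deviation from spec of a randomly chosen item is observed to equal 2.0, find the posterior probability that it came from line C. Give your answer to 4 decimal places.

Likelihoods f(2.0 | ·): A: 0.0775246; B: 0.171179; C: 0.183724.
Posterior ∝ prior × likelihood. Numerator for C: 0.333333·0.183724 = 0.0612415.
Normalizing constant: 0.333333·0.0775246 + 0.333333·0.171179 + 0.333333·0.183724 = 0.144143.
P(C | observation) = 0.0612415 / 0.144143 = 0.424867.

0.4249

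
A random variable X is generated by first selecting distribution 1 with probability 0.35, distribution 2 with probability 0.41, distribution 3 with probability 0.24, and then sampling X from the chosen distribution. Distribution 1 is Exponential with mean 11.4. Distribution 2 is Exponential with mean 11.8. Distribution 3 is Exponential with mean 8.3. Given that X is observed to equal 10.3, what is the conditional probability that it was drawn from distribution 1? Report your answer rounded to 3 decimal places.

0.352

Likelihoods f(10.3 | ·): 1: 0.0355391; 2: 0.0354022; 3: 0.034832.
Posterior ∝ prior × likelihood. Numerator for 1: 0.35·0.0355391 = 0.0124387.
Normalizing constant: 0.35·0.0355391 + 0.41·0.0354022 + 0.24·0.034832 = 0.0353133.
P(1 | observation) = 0.0124387 / 0.0353133 = 0.352238.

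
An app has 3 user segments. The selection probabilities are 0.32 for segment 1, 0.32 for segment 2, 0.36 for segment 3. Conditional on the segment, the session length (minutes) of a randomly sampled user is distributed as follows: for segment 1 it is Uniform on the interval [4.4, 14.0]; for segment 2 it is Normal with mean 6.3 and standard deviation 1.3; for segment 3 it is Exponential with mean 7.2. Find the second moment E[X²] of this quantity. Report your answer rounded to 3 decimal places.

For each component E[X²] = Var + (mean)², giving 1: 92.32; 2: 41.38; 3: 103.68.
Overall E[X²] = 0.32·92.32 + 0.32·41.38 + 0.36·103.68 = 80.1088.

80.109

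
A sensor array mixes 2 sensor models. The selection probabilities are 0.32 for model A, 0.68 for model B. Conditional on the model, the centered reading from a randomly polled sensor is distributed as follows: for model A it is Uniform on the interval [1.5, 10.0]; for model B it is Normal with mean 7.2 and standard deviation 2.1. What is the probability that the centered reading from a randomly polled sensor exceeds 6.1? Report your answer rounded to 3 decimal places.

Conditional on each model, P(X > 6.1): A: 0.458824; B: 0.699794.
By total probability, P(X > 6.1) = 0.32·0.458824 + 0.68·0.699794 = 0.622684.

0.623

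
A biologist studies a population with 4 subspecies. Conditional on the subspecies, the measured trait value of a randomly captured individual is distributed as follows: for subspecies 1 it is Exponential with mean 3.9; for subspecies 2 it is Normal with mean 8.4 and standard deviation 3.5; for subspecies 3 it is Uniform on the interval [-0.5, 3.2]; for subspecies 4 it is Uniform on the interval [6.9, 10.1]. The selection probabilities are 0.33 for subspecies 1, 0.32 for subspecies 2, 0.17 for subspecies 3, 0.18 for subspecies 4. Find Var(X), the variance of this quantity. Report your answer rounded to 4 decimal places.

17.3157

Per component, 1: μ=3.9, E[X²]=30.42; 2: μ=8.4, E[X²]=82.81; 3: μ=1.35, E[X²]=2.96333; 4: μ=8.5, E[X²]=73.1033.
E[X] = 0.33·3.9 + 0.32·8.4 + 0.17·1.35 + 0.18·8.5 = 5.7345.
E[X²] = 0.33·30.42 + 0.32·82.81 + 0.17·2.96333 + 0.18·73.1033 = 50.2002.
Var(X) = E[X²] − (E[X])² = 50.2002 − 32.8845 = 17.3157.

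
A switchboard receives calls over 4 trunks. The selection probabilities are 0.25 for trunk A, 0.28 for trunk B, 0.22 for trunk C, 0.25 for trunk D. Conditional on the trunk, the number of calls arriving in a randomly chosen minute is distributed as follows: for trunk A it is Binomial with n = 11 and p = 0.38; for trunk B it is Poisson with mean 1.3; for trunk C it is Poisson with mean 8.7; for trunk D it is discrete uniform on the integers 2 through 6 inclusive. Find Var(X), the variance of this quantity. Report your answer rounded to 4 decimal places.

10.2307

Per component, A: μ=4.18, E[X²]=20.064; B: μ=1.3, E[X²]=2.99; C: μ=8.7, E[X²]=84.39; D: μ=4, E[X²]=18.
E[X] = 0.25·4.18 + 0.28·1.3 + 0.22·8.7 + 0.25·4 = 4.323.
E[X²] = 0.25·20.064 + 0.28·2.99 + 0.22·84.39 + 0.25·18 = 28.919.
Var(X) = E[X²] − (E[X])² = 28.919 − 18.6883 = 10.2307.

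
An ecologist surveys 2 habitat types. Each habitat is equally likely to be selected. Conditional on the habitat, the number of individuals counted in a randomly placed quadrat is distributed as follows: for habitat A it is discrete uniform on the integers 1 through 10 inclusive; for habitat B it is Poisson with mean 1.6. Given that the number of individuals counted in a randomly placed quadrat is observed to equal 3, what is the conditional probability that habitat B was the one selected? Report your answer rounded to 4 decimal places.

0.5795

Likelihoods P(X=3 | ·): A: 0.1; B: 0.137828.
Posterior ∝ prior × likelihood. Numerator for B: 0.5·0.137828 = 0.068914.
Normalizing constant: 0.5·0.1 + 0.5·0.137828 = 0.118914.
P(B | observation) = 0.068914 / 0.118914 = 0.579528.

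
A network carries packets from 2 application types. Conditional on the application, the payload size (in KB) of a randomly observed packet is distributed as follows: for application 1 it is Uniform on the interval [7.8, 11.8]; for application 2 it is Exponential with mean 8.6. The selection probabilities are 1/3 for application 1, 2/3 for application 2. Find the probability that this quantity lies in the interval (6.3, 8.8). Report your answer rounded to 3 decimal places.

0.164

Conditional on each application, P(6.3 < X < 8.8): 1: 0.25; 2: 0.121255.
By total probability, P(6.3 < X < 8.8) = 0.333333·0.25 + 0.666667·0.121255 = 0.16417.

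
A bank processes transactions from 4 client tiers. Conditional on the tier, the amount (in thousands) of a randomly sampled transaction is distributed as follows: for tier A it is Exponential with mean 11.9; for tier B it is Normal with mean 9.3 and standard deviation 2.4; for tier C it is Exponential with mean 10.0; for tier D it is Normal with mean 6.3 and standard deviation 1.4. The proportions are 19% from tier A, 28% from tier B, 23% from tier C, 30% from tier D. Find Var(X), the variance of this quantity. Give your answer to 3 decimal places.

Per component, A: μ=11.9, E[X²]=283.22; B: μ=9.3, E[X²]=92.25; C: μ=10, E[X²]=200; D: μ=6.3, E[X²]=41.65.
E[X] = 0.19·11.9 + 0.28·9.3 + 0.23·10 + 0.3·6.3 = 9.055.
E[X²] = 0.19·283.22 + 0.28·92.25 + 0.23·200 + 0.3·41.65 = 138.137.
Var(X) = E[X²] − (E[X])² = 138.137 − 81.993 = 56.1438.

56.144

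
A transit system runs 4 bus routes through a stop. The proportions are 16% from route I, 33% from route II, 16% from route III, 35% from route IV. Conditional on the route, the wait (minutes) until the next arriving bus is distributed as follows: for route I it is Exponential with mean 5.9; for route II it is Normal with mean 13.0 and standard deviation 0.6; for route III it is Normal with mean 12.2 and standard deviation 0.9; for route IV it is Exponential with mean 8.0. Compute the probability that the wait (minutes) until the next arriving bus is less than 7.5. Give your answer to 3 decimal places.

0.328

Conditional on each route, P(X < 7.5): I: 0.719501; II: 0; III: 8.83943e-08; IV: 0.608394.
By total probability, P(X < 7.5) = 0.16·0.719501 + 0.33·0 + 0.16·8.83943e-08 + 0.35·0.608394 = 0.328058.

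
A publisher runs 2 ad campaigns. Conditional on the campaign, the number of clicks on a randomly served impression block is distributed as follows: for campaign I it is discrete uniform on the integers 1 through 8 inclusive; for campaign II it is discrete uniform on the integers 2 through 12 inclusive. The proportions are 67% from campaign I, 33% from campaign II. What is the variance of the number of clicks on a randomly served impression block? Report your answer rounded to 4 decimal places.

Per component, I: μ=4.5, E[X²]=25.5; II: μ=7, E[X²]=59.
E[X] = 0.67·4.5 + 0.33·7 = 5.325.
E[X²] = 0.67·25.5 + 0.33·59 = 36.555.
Var(X) = E[X²] − (E[X])² = 36.555 − 28.3556 = 8.19938.

8.1994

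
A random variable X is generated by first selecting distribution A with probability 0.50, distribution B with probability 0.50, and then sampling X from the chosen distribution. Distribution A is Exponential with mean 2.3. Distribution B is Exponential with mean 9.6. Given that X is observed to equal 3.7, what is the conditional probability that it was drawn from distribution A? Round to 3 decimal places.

Likelihoods f(3.7 | ·): A: 0.0870211; B: 0.0708507.
Posterior ∝ prior × likelihood. Numerator for A: 0.5·0.0870211 = 0.0435105.
Normalizing constant: 0.5·0.0870211 + 0.5·0.0708507 = 0.0789359.
P(A | observation) = 0.0435105 / 0.0789359 = 0.551214.

0.551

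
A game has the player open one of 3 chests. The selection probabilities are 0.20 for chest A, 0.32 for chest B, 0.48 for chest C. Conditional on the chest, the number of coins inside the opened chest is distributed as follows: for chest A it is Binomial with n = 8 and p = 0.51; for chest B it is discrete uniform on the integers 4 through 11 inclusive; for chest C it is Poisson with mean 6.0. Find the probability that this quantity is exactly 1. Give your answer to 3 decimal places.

0.013

Conditional on each chest, P(X = 1): A: 0.0276715; B: 0; C: 0.0148725.
By total probability, P(X = 1) = 0.2·0.0276715 + 0.32·0 + 0.48·0.0148725 = 0.0126731.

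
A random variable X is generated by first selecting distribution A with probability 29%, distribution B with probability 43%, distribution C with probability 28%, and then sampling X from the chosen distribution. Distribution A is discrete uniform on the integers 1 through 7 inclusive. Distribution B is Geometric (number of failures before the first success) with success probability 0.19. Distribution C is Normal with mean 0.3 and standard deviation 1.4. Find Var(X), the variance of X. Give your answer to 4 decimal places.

Per component, A: μ=4, E[X²]=20; B: μ=4.26316, E[X²]=40.6122; C: μ=0.3, E[X²]=2.05.
E[X] = 0.29·4 + 0.43·4.26316 + 0.28·0.3 = 3.07716.
E[X²] = 0.29·20 + 0.43·40.6122 + 0.28·2.05 = 23.8372.
Var(X) = E[X²] − (E[X])² = 23.8372 − 9.4689 = 14.3683.

14.3683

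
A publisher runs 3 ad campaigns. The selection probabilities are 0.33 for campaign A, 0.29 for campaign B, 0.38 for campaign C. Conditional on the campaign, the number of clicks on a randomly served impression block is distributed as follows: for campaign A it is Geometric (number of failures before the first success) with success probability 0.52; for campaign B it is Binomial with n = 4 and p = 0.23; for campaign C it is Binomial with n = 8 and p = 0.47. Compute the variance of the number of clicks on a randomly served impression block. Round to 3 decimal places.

3.447

Per component, A: μ=0.923077, E[X²]=2.62722; B: μ=0.92, E[X²]=1.5548; C: μ=3.76, E[X²]=16.1304.
E[X] = 0.33·0.923077 + 0.29·0.92 + 0.38·3.76 = 2.00022.
E[X²] = 0.33·2.62722 + 0.29·1.5548 + 0.38·16.1304 = 7.44743.
Var(X) = E[X²] − (E[X])² = 7.44743 − 4.00086 = 3.44656.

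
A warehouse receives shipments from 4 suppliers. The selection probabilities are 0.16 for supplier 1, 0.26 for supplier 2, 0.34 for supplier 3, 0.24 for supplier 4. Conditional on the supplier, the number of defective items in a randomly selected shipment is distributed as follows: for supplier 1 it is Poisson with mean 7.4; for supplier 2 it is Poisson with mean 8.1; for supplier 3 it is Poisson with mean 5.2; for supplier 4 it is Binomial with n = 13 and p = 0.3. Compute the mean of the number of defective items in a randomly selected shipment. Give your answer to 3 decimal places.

Component means — 1: 7.4; 2: 8.1; 3: 5.2; 4: 3.9.
E[X] = 0.16·7.4 + 0.26·8.1 + 0.34·5.2 + 0.24·3.9 = 5.994.

5.994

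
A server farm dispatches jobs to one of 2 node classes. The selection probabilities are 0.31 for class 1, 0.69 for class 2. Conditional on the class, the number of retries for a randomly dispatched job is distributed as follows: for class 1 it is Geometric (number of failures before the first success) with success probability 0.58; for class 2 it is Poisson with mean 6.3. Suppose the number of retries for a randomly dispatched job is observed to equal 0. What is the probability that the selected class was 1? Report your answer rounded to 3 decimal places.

0.993

Likelihoods P(X=0 | ·): 1: 0.58; 2: 0.0018363.
Posterior ∝ prior × likelihood. Numerator for 1: 0.31·0.58 = 0.1798.
Normalizing constant: 0.31·0.58 + 0.69·0.0018363 = 0.181067.
P(1 | observation) = 0.1798 / 0.181067 = 0.993002.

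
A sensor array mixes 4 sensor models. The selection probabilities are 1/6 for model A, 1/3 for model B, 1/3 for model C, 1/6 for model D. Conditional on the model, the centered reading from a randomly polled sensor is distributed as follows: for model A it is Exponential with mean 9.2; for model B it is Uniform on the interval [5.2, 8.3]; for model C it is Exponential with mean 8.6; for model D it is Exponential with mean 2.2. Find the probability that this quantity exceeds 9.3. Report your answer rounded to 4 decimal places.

0.1761

Conditional on each model, P(X > 9.3): A: 0.363902; B: 0; C: 0.339122; D: 0.0145921.
By total probability, P(X > 9.3) = 0.166667·0.363902 + 0.333333·0 + 0.333333·0.339122 + 0.166667·0.0145921 = 0.176123.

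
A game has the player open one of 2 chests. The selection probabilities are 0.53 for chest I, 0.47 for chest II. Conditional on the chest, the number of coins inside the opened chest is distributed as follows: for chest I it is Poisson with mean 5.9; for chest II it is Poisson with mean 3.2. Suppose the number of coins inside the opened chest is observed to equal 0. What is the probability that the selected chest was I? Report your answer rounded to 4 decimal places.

Likelihoods P(X=0 | ·): I: 0.00273944; II: 0.0407622.
Posterior ∝ prior × likelihood. Numerator for I: 0.53·0.00273944 = 0.00145191.
Normalizing constant: 0.53·0.00273944 + 0.47·0.0407622 = 0.0206101.
P(I | observation) = 0.00145191 / 0.0206101 = 0.0704462.

0.0704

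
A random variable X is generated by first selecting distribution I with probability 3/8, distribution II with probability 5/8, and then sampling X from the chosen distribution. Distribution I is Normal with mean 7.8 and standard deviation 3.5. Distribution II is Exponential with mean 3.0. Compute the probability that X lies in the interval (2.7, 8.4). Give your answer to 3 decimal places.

Conditional on each component, P(2.7 < X < 8.4): I: 0.495518; II: 0.34576.
By total probability, P(2.7 < X < 8.4) = 0.375·0.495518 + 0.625·0.34576 = 0.401919.

0.402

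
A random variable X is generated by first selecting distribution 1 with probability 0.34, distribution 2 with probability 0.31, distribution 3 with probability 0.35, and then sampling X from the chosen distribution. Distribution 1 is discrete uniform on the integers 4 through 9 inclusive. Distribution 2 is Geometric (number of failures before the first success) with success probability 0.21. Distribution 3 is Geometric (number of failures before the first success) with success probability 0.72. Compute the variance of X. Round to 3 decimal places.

Per component, 1: μ=6.5, E[X²]=45.1667; 2: μ=3.7619, E[X²]=32.0658; 3: μ=0.388889, E[X²]=0.691358.
E[X] = 0.34·6.5 + 0.31·3.7619 + 0.35·0.388889 = 3.5123.
E[X²] = 0.34·45.1667 + 0.31·32.0658 + 0.35·0.691358 = 25.539.
Var(X) = E[X²] − (E[X])² = 25.539 − 12.3363 = 13.2028.

13.203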